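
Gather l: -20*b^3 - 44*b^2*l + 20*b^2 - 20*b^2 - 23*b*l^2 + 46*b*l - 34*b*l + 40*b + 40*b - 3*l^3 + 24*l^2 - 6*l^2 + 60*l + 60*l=-20*b^3 + 80*b - 3*l^3 + l^2*(18 - 23*b) + l*(-44*b^2 + 12*b + 120)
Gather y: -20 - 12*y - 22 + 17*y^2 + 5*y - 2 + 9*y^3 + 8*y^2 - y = 9*y^3 + 25*y^2 - 8*y - 44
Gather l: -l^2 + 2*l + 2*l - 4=-l^2 + 4*l - 4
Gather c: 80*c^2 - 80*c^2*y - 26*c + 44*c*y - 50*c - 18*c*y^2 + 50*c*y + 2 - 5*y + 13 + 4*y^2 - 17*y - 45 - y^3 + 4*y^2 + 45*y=c^2*(80 - 80*y) + c*(-18*y^2 + 94*y - 76) - y^3 + 8*y^2 + 23*y - 30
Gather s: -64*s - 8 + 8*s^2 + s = 8*s^2 - 63*s - 8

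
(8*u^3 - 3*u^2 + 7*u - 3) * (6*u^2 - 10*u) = 48*u^5 - 98*u^4 + 72*u^3 - 88*u^2 + 30*u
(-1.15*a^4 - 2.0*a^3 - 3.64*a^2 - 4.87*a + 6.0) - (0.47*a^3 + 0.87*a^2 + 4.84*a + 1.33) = -1.15*a^4 - 2.47*a^3 - 4.51*a^2 - 9.71*a + 4.67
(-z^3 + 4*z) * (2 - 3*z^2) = 3*z^5 - 14*z^3 + 8*z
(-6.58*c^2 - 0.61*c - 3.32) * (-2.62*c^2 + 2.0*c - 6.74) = 17.2396*c^4 - 11.5618*c^3 + 51.8276*c^2 - 2.5286*c + 22.3768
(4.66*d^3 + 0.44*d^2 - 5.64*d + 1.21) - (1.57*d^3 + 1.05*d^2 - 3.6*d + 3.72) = 3.09*d^3 - 0.61*d^2 - 2.04*d - 2.51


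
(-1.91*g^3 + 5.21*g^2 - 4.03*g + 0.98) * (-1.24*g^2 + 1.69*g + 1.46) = 2.3684*g^5 - 9.6883*g^4 + 11.0135*g^3 - 0.419300000000001*g^2 - 4.2276*g + 1.4308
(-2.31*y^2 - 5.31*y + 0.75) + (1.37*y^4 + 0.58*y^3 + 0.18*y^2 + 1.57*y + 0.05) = 1.37*y^4 + 0.58*y^3 - 2.13*y^2 - 3.74*y + 0.8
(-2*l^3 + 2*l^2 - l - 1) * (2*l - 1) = -4*l^4 + 6*l^3 - 4*l^2 - l + 1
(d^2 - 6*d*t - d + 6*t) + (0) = d^2 - 6*d*t - d + 6*t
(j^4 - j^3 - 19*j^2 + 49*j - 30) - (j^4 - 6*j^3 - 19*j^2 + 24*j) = 5*j^3 + 25*j - 30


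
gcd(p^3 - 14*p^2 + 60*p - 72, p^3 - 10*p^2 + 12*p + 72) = p^2 - 12*p + 36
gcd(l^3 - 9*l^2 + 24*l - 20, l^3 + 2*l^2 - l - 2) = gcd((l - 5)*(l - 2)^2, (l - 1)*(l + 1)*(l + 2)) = 1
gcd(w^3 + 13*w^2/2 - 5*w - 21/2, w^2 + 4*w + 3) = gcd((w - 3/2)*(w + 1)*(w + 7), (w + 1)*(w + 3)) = w + 1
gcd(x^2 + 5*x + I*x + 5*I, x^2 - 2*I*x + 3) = x + I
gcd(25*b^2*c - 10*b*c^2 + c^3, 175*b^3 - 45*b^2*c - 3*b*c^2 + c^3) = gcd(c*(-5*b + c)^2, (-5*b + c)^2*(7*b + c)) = 25*b^2 - 10*b*c + c^2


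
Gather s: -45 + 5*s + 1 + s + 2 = 6*s - 42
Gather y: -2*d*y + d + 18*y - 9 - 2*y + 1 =d + y*(16 - 2*d) - 8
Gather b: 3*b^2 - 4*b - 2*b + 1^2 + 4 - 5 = 3*b^2 - 6*b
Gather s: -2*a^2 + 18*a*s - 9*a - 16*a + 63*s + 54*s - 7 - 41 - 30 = -2*a^2 - 25*a + s*(18*a + 117) - 78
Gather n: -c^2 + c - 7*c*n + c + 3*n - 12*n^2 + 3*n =-c^2 + 2*c - 12*n^2 + n*(6 - 7*c)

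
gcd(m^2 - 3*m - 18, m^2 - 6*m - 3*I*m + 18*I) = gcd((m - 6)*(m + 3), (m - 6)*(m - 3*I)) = m - 6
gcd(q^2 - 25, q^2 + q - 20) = q + 5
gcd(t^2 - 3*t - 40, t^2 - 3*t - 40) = t^2 - 3*t - 40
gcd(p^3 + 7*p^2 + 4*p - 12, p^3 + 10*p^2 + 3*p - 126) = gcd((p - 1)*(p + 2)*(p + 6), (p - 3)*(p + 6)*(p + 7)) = p + 6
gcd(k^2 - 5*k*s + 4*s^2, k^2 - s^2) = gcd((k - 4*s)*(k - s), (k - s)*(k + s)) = -k + s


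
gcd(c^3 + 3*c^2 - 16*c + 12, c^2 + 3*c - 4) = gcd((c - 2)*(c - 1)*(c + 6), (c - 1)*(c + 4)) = c - 1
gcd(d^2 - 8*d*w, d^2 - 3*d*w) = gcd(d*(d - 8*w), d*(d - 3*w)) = d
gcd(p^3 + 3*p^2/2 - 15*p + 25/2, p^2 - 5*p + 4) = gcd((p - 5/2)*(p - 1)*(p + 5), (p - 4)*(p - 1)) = p - 1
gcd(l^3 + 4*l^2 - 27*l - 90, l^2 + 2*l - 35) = l - 5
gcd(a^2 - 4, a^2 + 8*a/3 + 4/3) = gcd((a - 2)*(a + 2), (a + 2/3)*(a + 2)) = a + 2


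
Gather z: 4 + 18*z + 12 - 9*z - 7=9*z + 9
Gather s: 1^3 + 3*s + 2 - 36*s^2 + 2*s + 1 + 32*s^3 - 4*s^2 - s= 32*s^3 - 40*s^2 + 4*s + 4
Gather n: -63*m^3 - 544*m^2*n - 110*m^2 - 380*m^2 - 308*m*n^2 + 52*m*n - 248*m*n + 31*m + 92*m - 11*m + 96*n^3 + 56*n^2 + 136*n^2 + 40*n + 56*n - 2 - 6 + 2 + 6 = -63*m^3 - 490*m^2 + 112*m + 96*n^3 + n^2*(192 - 308*m) + n*(-544*m^2 - 196*m + 96)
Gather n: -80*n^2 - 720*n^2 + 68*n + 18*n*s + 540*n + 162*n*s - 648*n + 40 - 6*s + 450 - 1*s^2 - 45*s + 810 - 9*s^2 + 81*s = -800*n^2 + n*(180*s - 40) - 10*s^2 + 30*s + 1300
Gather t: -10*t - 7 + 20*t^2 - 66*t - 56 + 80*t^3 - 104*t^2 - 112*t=80*t^3 - 84*t^2 - 188*t - 63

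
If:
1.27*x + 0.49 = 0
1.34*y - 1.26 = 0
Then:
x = -0.39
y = 0.94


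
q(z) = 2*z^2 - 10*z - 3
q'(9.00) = 26.00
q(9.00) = 69.00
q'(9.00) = 26.00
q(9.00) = 69.00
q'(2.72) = 0.88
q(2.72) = -15.40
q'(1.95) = -2.20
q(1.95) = -14.90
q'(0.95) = -6.20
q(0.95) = -10.70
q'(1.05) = -5.80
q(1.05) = -11.30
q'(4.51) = 8.04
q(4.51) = -7.42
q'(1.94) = -2.24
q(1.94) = -14.87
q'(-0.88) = -13.52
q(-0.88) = 7.35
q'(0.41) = -8.36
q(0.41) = -6.76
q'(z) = 4*z - 10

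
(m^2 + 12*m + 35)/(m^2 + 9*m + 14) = (m + 5)/(m + 2)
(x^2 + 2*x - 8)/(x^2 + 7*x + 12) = (x - 2)/(x + 3)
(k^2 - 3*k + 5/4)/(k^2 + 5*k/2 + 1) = (4*k^2 - 12*k + 5)/(2*(2*k^2 + 5*k + 2))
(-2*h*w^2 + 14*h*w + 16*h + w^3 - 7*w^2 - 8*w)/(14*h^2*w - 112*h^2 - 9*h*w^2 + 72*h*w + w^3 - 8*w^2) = (w + 1)/(-7*h + w)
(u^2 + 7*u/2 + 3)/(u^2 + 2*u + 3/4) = 2*(u + 2)/(2*u + 1)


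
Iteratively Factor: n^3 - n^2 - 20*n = (n)*(n^2 - n - 20) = n*(n - 5)*(n + 4)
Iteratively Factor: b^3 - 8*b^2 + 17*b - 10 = (b - 1)*(b^2 - 7*b + 10) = (b - 5)*(b - 1)*(b - 2)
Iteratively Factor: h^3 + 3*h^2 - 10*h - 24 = (h + 2)*(h^2 + h - 12) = (h - 3)*(h + 2)*(h + 4)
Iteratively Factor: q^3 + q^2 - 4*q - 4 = (q + 1)*(q^2 - 4) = (q + 1)*(q + 2)*(q - 2)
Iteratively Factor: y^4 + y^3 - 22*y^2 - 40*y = (y + 2)*(y^3 - y^2 - 20*y) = (y - 5)*(y + 2)*(y^2 + 4*y) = (y - 5)*(y + 2)*(y + 4)*(y)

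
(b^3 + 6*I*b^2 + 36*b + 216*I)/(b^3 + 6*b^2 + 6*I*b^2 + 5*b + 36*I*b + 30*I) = (b^2 + 36)/(b^2 + 6*b + 5)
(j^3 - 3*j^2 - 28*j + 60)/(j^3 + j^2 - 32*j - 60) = (j - 2)/(j + 2)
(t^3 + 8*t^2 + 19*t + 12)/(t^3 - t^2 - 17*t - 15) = (t + 4)/(t - 5)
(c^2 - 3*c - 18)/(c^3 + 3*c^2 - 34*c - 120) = (c + 3)/(c^2 + 9*c + 20)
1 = 1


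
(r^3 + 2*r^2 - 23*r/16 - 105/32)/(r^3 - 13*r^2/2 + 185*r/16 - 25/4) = (8*r^2 + 26*r + 21)/(2*(4*r^2 - 21*r + 20))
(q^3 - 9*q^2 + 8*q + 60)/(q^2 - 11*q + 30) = q + 2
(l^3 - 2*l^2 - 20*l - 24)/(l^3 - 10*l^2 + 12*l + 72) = (l + 2)/(l - 6)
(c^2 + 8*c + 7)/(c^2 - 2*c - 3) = (c + 7)/(c - 3)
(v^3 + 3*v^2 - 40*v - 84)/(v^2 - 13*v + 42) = (v^2 + 9*v + 14)/(v - 7)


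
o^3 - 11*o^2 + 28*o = o*(o - 7)*(o - 4)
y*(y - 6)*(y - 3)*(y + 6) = y^4 - 3*y^3 - 36*y^2 + 108*y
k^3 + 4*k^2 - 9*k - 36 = (k - 3)*(k + 3)*(k + 4)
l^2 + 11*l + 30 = (l + 5)*(l + 6)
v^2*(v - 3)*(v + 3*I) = v^4 - 3*v^3 + 3*I*v^3 - 9*I*v^2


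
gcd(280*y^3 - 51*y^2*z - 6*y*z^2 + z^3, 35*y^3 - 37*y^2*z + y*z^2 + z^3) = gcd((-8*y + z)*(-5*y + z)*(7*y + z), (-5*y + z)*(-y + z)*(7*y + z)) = 35*y^2 - 2*y*z - z^2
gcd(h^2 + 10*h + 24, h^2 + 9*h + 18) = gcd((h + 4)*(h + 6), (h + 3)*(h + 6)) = h + 6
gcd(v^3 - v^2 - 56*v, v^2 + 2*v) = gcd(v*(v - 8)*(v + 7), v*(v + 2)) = v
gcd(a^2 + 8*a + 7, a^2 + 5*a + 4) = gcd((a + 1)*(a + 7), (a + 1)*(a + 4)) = a + 1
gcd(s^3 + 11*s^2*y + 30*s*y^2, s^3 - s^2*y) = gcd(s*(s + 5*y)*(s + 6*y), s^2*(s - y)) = s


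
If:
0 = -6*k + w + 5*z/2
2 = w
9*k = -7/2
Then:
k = -7/18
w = 2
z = -26/15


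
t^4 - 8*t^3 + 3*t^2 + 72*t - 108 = (t - 6)*(t - 3)*(t - 2)*(t + 3)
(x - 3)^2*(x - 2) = x^3 - 8*x^2 + 21*x - 18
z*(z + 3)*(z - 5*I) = z^3 + 3*z^2 - 5*I*z^2 - 15*I*z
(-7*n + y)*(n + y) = -7*n^2 - 6*n*y + y^2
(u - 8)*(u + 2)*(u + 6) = u^3 - 52*u - 96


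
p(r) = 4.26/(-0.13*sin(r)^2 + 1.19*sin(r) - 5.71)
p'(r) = 4.26*(0.26*sin(r)*cos(r) - 1.19*cos(r))/(-0.13*sin(r)^2 + 1.19*sin(r) - 5.71)^2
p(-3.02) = -0.73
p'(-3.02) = 0.15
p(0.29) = -0.79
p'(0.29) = -0.16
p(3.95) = -0.64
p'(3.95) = 0.09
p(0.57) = -0.83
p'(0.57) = -0.14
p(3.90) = -0.65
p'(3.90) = 0.10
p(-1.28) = -0.61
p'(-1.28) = -0.04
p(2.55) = -0.84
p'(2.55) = 0.14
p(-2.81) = -0.70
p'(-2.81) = 0.14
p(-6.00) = -0.79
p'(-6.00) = -0.16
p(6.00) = -0.70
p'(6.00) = -0.14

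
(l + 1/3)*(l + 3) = l^2 + 10*l/3 + 1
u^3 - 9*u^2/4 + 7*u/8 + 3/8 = (u - 3/2)*(u - 1)*(u + 1/4)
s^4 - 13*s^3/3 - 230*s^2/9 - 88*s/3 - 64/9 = (s - 8)*(s + 1/3)*(s + 4/3)*(s + 2)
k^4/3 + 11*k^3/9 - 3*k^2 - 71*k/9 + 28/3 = (k/3 + 1)*(k - 7/3)*(k - 1)*(k + 4)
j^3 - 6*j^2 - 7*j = j*(j - 7)*(j + 1)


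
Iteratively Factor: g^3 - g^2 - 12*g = (g)*(g^2 - g - 12) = g*(g + 3)*(g - 4)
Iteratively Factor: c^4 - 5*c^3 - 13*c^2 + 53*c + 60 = (c - 4)*(c^3 - c^2 - 17*c - 15) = (c - 4)*(c + 3)*(c^2 - 4*c - 5) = (c - 5)*(c - 4)*(c + 3)*(c + 1)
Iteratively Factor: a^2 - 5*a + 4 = (a - 4)*(a - 1)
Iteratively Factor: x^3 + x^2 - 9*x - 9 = (x - 3)*(x^2 + 4*x + 3) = (x - 3)*(x + 1)*(x + 3)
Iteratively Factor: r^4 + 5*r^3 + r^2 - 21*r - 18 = (r + 3)*(r^3 + 2*r^2 - 5*r - 6) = (r - 2)*(r + 3)*(r^2 + 4*r + 3) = (r - 2)*(r + 3)^2*(r + 1)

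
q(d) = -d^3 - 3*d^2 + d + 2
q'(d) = -3*d^2 - 6*d + 1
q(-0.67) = 0.28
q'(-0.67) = 3.67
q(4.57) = -151.53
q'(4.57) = -89.07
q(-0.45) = 1.03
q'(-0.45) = 3.09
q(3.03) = -50.33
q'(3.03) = -44.72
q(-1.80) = -3.69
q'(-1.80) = 2.08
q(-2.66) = -3.07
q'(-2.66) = -4.27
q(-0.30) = 1.46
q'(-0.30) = 2.53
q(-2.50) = -3.62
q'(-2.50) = -2.75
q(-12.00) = 1286.00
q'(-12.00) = -359.00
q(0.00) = 2.00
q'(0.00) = 1.00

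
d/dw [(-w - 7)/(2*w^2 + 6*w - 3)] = (2*w^2 + 28*w + 45)/(4*w^4 + 24*w^3 + 24*w^2 - 36*w + 9)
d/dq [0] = 0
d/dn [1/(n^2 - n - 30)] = (1 - 2*n)/(-n^2 + n + 30)^2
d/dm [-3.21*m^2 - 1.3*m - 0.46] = -6.42*m - 1.3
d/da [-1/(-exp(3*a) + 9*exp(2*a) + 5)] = 3*(6 - exp(a))*exp(2*a)/(-exp(3*a) + 9*exp(2*a) + 5)^2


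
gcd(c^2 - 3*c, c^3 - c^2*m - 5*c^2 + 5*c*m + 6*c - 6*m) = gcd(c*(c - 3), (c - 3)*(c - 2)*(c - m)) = c - 3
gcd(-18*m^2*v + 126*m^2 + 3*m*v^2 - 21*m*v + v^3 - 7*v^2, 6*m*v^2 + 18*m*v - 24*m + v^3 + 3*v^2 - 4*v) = 6*m + v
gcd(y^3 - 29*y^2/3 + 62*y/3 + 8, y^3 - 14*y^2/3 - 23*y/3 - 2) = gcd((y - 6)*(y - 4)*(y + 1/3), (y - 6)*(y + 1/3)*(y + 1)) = y^2 - 17*y/3 - 2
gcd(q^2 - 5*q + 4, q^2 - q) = q - 1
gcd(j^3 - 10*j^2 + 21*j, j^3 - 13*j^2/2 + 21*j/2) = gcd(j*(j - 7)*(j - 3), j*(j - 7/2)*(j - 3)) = j^2 - 3*j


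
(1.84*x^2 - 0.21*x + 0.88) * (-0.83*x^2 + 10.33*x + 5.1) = -1.5272*x^4 + 19.1815*x^3 + 6.4843*x^2 + 8.0194*x + 4.488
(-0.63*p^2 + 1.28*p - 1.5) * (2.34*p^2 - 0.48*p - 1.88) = -1.4742*p^4 + 3.2976*p^3 - 2.94*p^2 - 1.6864*p + 2.82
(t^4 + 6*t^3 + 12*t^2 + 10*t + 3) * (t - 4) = t^5 + 2*t^4 - 12*t^3 - 38*t^2 - 37*t - 12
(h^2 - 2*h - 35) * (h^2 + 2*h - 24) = h^4 - 63*h^2 - 22*h + 840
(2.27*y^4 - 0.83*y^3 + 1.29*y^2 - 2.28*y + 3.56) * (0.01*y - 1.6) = 0.0227*y^5 - 3.6403*y^4 + 1.3409*y^3 - 2.0868*y^2 + 3.6836*y - 5.696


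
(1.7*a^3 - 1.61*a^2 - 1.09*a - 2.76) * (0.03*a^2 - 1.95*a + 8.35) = 0.051*a^5 - 3.3633*a^4 + 17.3018*a^3 - 11.4008*a^2 - 3.7195*a - 23.046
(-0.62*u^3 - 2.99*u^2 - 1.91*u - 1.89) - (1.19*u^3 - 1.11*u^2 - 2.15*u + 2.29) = -1.81*u^3 - 1.88*u^2 + 0.24*u - 4.18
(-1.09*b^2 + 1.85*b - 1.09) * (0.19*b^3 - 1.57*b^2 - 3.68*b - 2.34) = -0.2071*b^5 + 2.0628*b^4 + 0.8996*b^3 - 2.5461*b^2 - 0.317799999999999*b + 2.5506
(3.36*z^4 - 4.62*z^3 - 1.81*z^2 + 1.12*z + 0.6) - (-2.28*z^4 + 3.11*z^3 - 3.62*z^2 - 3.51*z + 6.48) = 5.64*z^4 - 7.73*z^3 + 1.81*z^2 + 4.63*z - 5.88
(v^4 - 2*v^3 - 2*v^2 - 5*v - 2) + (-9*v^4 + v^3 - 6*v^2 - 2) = -8*v^4 - v^3 - 8*v^2 - 5*v - 4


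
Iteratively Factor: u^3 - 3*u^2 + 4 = (u - 2)*(u^2 - u - 2) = (u - 2)*(u + 1)*(u - 2)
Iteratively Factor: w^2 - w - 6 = (w - 3)*(w + 2)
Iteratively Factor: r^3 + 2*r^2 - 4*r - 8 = (r + 2)*(r^2 - 4) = (r - 2)*(r + 2)*(r + 2)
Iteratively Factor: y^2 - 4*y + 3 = (y - 1)*(y - 3)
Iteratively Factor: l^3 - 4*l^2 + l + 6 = (l + 1)*(l^2 - 5*l + 6) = (l - 3)*(l + 1)*(l - 2)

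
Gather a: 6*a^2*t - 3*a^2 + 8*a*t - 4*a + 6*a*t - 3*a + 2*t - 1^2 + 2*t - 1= a^2*(6*t - 3) + a*(14*t - 7) + 4*t - 2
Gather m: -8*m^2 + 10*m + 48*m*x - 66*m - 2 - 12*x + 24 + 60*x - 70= -8*m^2 + m*(48*x - 56) + 48*x - 48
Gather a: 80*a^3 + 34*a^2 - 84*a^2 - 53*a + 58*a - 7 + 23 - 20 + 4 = 80*a^3 - 50*a^2 + 5*a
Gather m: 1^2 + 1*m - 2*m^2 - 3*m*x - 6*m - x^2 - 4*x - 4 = -2*m^2 + m*(-3*x - 5) - x^2 - 4*x - 3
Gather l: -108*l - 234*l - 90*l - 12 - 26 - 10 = -432*l - 48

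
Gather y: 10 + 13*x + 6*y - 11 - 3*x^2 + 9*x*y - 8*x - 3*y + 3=-3*x^2 + 5*x + y*(9*x + 3) + 2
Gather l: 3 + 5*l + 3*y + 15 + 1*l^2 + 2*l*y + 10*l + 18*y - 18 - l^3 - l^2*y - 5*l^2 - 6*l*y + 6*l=-l^3 + l^2*(-y - 4) + l*(21 - 4*y) + 21*y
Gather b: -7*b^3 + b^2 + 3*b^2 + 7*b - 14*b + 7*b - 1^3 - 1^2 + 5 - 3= -7*b^3 + 4*b^2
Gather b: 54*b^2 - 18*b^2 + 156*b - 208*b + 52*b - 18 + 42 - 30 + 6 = 36*b^2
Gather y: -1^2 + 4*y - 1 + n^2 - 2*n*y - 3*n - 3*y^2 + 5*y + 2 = n^2 - 3*n - 3*y^2 + y*(9 - 2*n)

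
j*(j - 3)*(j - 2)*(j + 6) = j^4 + j^3 - 24*j^2 + 36*j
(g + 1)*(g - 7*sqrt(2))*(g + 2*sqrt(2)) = g^3 - 5*sqrt(2)*g^2 + g^2 - 28*g - 5*sqrt(2)*g - 28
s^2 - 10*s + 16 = (s - 8)*(s - 2)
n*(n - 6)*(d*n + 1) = d*n^3 - 6*d*n^2 + n^2 - 6*n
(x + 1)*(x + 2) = x^2 + 3*x + 2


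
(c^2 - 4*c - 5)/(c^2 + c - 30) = (c + 1)/(c + 6)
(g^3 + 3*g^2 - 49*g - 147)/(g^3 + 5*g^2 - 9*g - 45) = (g^2 - 49)/(g^2 + 2*g - 15)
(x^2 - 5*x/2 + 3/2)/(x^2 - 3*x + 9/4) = 2*(x - 1)/(2*x - 3)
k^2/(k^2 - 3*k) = k/(k - 3)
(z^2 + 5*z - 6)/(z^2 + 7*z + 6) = (z - 1)/(z + 1)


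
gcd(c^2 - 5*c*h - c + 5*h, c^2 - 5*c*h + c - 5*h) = c - 5*h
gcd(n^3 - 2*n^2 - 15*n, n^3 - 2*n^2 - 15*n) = n^3 - 2*n^2 - 15*n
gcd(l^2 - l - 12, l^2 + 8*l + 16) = 1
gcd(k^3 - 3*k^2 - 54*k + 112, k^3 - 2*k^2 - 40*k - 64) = k - 8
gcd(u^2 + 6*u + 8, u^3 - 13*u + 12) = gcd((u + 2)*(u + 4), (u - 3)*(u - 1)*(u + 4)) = u + 4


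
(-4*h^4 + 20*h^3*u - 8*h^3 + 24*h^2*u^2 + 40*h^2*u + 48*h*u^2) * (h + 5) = -4*h^5 + 20*h^4*u - 28*h^4 + 24*h^3*u^2 + 140*h^3*u - 40*h^3 + 168*h^2*u^2 + 200*h^2*u + 240*h*u^2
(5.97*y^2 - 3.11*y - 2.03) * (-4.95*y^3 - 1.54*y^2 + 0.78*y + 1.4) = -29.5515*y^5 + 6.2007*y^4 + 19.4945*y^3 + 9.0584*y^2 - 5.9374*y - 2.842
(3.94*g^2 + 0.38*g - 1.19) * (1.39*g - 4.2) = 5.4766*g^3 - 16.0198*g^2 - 3.2501*g + 4.998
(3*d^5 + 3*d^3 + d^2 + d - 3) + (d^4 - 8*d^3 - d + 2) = 3*d^5 + d^4 - 5*d^3 + d^2 - 1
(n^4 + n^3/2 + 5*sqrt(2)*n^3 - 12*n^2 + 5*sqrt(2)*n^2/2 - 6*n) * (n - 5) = n^5 - 9*n^4/2 + 5*sqrt(2)*n^4 - 45*sqrt(2)*n^3/2 - 29*n^3/2 - 25*sqrt(2)*n^2/2 + 54*n^2 + 30*n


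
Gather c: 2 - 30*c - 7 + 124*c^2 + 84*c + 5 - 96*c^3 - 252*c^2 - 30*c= -96*c^3 - 128*c^2 + 24*c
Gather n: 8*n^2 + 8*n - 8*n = 8*n^2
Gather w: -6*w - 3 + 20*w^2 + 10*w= 20*w^2 + 4*w - 3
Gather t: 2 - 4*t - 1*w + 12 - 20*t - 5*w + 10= -24*t - 6*w + 24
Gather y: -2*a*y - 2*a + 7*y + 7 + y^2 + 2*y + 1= -2*a + y^2 + y*(9 - 2*a) + 8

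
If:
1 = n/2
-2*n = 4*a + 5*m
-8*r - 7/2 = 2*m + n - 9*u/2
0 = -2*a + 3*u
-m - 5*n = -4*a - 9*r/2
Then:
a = 1823/1182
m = -1202/591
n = 2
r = 236/591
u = 1823/1773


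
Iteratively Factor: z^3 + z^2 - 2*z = (z - 1)*(z^2 + 2*z) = (z - 1)*(z + 2)*(z)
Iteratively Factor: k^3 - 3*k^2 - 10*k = (k + 2)*(k^2 - 5*k) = (k - 5)*(k + 2)*(k)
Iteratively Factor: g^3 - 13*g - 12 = (g - 4)*(g^2 + 4*g + 3) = (g - 4)*(g + 3)*(g + 1)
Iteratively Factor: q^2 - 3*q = (q)*(q - 3)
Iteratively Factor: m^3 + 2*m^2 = (m)*(m^2 + 2*m) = m^2*(m + 2)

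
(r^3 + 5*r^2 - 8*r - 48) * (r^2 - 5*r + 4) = r^5 - 29*r^3 + 12*r^2 + 208*r - 192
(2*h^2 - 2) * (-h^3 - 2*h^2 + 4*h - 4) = -2*h^5 - 4*h^4 + 10*h^3 - 4*h^2 - 8*h + 8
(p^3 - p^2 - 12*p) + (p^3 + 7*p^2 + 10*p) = 2*p^3 + 6*p^2 - 2*p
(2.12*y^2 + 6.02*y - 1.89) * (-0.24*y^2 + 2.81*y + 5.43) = -0.5088*y^4 + 4.5124*y^3 + 28.8814*y^2 + 27.3777*y - 10.2627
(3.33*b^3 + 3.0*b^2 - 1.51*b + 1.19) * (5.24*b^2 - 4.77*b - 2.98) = 17.4492*b^5 - 0.164099999999998*b^4 - 32.1458*b^3 + 4.4983*b^2 - 1.1765*b - 3.5462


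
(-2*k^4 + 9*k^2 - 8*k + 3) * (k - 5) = -2*k^5 + 10*k^4 + 9*k^3 - 53*k^2 + 43*k - 15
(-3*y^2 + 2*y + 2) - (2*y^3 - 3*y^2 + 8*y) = -2*y^3 - 6*y + 2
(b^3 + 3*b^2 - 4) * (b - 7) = b^4 - 4*b^3 - 21*b^2 - 4*b + 28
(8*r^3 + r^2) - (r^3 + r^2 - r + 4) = 7*r^3 + r - 4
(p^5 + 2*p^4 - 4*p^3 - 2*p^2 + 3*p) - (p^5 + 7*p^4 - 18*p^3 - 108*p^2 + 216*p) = -5*p^4 + 14*p^3 + 106*p^2 - 213*p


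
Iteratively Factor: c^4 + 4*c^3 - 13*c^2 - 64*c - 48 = (c + 4)*(c^3 - 13*c - 12) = (c + 1)*(c + 4)*(c^2 - c - 12) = (c - 4)*(c + 1)*(c + 4)*(c + 3)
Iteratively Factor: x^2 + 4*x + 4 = (x + 2)*(x + 2)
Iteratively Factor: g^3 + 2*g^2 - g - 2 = (g - 1)*(g^2 + 3*g + 2) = (g - 1)*(g + 1)*(g + 2)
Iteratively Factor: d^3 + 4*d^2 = (d)*(d^2 + 4*d) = d*(d + 4)*(d)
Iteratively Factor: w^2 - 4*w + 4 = (w - 2)*(w - 2)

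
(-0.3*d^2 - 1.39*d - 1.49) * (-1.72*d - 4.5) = 0.516*d^3 + 3.7408*d^2 + 8.8178*d + 6.705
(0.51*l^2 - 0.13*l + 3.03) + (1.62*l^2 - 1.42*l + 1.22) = 2.13*l^2 - 1.55*l + 4.25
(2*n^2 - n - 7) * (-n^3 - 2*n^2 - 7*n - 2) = -2*n^5 - 3*n^4 - 5*n^3 + 17*n^2 + 51*n + 14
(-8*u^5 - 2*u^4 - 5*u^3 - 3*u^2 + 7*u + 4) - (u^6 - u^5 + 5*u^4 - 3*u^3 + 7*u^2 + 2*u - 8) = -u^6 - 7*u^5 - 7*u^4 - 2*u^3 - 10*u^2 + 5*u + 12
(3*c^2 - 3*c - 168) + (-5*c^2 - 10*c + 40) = -2*c^2 - 13*c - 128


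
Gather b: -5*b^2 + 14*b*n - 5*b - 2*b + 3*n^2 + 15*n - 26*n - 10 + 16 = -5*b^2 + b*(14*n - 7) + 3*n^2 - 11*n + 6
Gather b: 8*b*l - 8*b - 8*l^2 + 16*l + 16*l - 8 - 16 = b*(8*l - 8) - 8*l^2 + 32*l - 24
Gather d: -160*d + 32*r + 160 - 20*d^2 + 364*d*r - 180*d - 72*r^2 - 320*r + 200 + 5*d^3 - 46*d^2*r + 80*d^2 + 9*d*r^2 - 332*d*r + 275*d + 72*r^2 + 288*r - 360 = 5*d^3 + d^2*(60 - 46*r) + d*(9*r^2 + 32*r - 65)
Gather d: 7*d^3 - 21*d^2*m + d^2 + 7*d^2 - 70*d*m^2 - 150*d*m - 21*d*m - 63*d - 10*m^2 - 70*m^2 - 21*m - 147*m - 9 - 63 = 7*d^3 + d^2*(8 - 21*m) + d*(-70*m^2 - 171*m - 63) - 80*m^2 - 168*m - 72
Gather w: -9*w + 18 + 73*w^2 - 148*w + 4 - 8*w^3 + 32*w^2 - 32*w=-8*w^3 + 105*w^2 - 189*w + 22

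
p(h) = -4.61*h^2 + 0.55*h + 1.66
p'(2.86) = -25.82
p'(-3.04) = 28.58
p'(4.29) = -39.00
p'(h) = 0.55 - 9.22*h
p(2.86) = -34.47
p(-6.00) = -167.60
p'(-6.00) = 55.87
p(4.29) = -80.82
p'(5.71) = -52.10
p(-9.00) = -376.70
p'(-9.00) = 83.53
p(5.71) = -145.50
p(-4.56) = -96.71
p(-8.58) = -342.43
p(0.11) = 1.66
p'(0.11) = -0.46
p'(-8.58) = 79.66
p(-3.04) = -42.62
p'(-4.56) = 42.59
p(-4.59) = -97.99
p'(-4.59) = 42.87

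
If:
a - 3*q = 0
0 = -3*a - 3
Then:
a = -1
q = -1/3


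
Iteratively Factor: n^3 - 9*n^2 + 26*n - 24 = (n - 3)*(n^2 - 6*n + 8) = (n - 4)*(n - 3)*(n - 2)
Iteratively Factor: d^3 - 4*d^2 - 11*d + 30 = (d - 5)*(d^2 + d - 6) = (d - 5)*(d - 2)*(d + 3)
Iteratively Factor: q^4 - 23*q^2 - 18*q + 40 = (q - 5)*(q^3 + 5*q^2 + 2*q - 8) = (q - 5)*(q + 4)*(q^2 + q - 2) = (q - 5)*(q + 2)*(q + 4)*(q - 1)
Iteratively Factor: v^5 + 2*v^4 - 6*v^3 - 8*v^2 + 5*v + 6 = (v + 1)*(v^4 + v^3 - 7*v^2 - v + 6) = (v - 2)*(v + 1)*(v^3 + 3*v^2 - v - 3) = (v - 2)*(v + 1)*(v + 3)*(v^2 - 1) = (v - 2)*(v + 1)^2*(v + 3)*(v - 1)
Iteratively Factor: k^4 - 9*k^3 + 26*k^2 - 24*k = (k - 2)*(k^3 - 7*k^2 + 12*k) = (k - 3)*(k - 2)*(k^2 - 4*k) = (k - 4)*(k - 3)*(k - 2)*(k)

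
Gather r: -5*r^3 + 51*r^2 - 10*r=-5*r^3 + 51*r^2 - 10*r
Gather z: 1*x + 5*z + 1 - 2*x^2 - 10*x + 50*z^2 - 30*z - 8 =-2*x^2 - 9*x + 50*z^2 - 25*z - 7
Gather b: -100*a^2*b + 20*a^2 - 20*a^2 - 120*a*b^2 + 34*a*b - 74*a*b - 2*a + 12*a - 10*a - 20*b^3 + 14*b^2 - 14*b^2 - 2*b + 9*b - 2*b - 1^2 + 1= -120*a*b^2 - 20*b^3 + b*(-100*a^2 - 40*a + 5)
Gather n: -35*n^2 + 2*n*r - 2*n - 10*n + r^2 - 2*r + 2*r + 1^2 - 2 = -35*n^2 + n*(2*r - 12) + r^2 - 1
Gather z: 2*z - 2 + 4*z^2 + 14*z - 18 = 4*z^2 + 16*z - 20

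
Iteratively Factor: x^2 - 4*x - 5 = (x + 1)*(x - 5)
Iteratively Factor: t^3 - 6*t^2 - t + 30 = (t + 2)*(t^2 - 8*t + 15) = (t - 3)*(t + 2)*(t - 5)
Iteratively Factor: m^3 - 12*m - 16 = (m - 4)*(m^2 + 4*m + 4) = (m - 4)*(m + 2)*(m + 2)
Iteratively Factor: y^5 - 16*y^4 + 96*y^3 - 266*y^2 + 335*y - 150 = (y - 3)*(y^4 - 13*y^3 + 57*y^2 - 95*y + 50) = (y - 5)*(y - 3)*(y^3 - 8*y^2 + 17*y - 10) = (y - 5)*(y - 3)*(y - 2)*(y^2 - 6*y + 5) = (y - 5)*(y - 3)*(y - 2)*(y - 1)*(y - 5)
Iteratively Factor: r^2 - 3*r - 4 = (r - 4)*(r + 1)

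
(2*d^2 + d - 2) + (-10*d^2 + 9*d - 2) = -8*d^2 + 10*d - 4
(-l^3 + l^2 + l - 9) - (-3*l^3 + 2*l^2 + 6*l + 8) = 2*l^3 - l^2 - 5*l - 17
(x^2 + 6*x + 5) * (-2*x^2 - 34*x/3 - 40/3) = -2*x^4 - 70*x^3/3 - 274*x^2/3 - 410*x/3 - 200/3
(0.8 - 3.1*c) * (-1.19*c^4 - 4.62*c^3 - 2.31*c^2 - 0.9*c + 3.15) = 3.689*c^5 + 13.37*c^4 + 3.465*c^3 + 0.942*c^2 - 10.485*c + 2.52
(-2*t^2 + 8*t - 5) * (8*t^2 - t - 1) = -16*t^4 + 66*t^3 - 46*t^2 - 3*t + 5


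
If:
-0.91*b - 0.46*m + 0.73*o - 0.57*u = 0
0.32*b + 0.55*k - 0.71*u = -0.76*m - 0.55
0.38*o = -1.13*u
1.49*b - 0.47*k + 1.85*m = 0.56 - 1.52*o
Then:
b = -6.29309213264741*u - 0.0282919349968875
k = -4.01723066013142*u - 1.06087798186682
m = 6.49113992831507*u + 0.0559688279286253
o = -2.97368421052632*u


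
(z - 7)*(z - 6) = z^2 - 13*z + 42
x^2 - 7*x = x*(x - 7)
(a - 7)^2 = a^2 - 14*a + 49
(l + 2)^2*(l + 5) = l^3 + 9*l^2 + 24*l + 20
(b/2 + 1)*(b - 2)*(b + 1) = b^3/2 + b^2/2 - 2*b - 2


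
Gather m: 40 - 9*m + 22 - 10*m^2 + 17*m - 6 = -10*m^2 + 8*m + 56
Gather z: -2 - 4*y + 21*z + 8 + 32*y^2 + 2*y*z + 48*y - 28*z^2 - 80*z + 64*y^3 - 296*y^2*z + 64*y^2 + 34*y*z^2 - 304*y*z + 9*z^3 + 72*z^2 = 64*y^3 + 96*y^2 + 44*y + 9*z^3 + z^2*(34*y + 44) + z*(-296*y^2 - 302*y - 59) + 6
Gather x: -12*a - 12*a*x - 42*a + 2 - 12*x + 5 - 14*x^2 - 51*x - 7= -54*a - 14*x^2 + x*(-12*a - 63)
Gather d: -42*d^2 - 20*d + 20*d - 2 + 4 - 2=-42*d^2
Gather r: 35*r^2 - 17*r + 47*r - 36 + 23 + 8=35*r^2 + 30*r - 5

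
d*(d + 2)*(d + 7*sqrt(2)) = d^3 + 2*d^2 + 7*sqrt(2)*d^2 + 14*sqrt(2)*d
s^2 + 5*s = s*(s + 5)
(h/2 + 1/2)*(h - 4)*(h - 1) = h^3/2 - 2*h^2 - h/2 + 2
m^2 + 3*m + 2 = (m + 1)*(m + 2)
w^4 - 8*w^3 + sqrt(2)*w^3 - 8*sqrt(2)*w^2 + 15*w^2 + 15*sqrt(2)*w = w*(w - 5)*(w - 3)*(w + sqrt(2))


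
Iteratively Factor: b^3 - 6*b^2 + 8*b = (b - 2)*(b^2 - 4*b) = b*(b - 2)*(b - 4)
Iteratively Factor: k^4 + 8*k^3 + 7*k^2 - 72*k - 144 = (k + 4)*(k^3 + 4*k^2 - 9*k - 36) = (k + 3)*(k + 4)*(k^2 + k - 12) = (k - 3)*(k + 3)*(k + 4)*(k + 4)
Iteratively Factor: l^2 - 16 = (l - 4)*(l + 4)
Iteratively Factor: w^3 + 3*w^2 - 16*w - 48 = (w + 4)*(w^2 - w - 12) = (w + 3)*(w + 4)*(w - 4)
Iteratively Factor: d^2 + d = (d)*(d + 1)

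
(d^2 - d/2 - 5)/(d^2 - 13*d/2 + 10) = (d + 2)/(d - 4)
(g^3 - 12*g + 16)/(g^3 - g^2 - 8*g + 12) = (g + 4)/(g + 3)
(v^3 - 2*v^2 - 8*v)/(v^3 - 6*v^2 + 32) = v/(v - 4)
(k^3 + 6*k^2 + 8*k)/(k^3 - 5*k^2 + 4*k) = (k^2 + 6*k + 8)/(k^2 - 5*k + 4)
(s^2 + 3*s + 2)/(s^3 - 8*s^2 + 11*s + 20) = (s + 2)/(s^2 - 9*s + 20)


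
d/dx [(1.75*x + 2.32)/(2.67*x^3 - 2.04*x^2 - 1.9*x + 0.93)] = (-9.345*x^3 - 15.0132*x^2 + 9.4656*x + 6.0355)/(7.1289*x^6 - 10.8936*x^5 - 5.9844*x^4 + 12.7182*x^3 - 0.184400000000001*x^2 - 3.534*x + 0.8649)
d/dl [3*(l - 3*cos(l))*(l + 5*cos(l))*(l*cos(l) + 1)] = -3*l^3*sin(l) - 6*l^2*sin(2*l) + 9*l^2*cos(l) + 111*l*sin(l)/4 + 135*l*sin(3*l)/4 + 6*l*cos(2*l) + 12*l + 45*sin(2*l) - 111*cos(l)/4 - 45*cos(3*l)/4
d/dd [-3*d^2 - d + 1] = -6*d - 1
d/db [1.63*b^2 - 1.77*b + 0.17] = 3.26*b - 1.77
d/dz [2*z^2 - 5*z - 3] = 4*z - 5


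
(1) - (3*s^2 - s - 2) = -3*s^2 + s + 3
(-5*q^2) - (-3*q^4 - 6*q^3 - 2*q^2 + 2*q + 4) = 3*q^4 + 6*q^3 - 3*q^2 - 2*q - 4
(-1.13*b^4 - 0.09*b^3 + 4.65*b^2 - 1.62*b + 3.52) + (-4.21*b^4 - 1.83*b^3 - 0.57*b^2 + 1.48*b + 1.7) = -5.34*b^4 - 1.92*b^3 + 4.08*b^2 - 0.14*b + 5.22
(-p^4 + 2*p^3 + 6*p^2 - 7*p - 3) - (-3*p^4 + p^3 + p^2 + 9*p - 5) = 2*p^4 + p^3 + 5*p^2 - 16*p + 2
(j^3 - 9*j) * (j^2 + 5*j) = j^5 + 5*j^4 - 9*j^3 - 45*j^2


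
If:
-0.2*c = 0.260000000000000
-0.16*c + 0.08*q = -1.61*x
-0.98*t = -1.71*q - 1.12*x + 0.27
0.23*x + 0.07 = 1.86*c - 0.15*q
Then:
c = -1.30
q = -17.74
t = -30.37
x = 0.75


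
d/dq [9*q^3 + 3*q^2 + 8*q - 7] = 27*q^2 + 6*q + 8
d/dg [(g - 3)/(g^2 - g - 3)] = (g^2 - g - (g - 3)*(2*g - 1) - 3)/(-g^2 + g + 3)^2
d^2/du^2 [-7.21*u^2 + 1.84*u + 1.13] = -14.4200000000000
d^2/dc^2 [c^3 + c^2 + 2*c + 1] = 6*c + 2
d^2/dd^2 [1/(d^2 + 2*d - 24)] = 2*(-d^2 - 2*d + 4*(d + 1)^2 + 24)/(d^2 + 2*d - 24)^3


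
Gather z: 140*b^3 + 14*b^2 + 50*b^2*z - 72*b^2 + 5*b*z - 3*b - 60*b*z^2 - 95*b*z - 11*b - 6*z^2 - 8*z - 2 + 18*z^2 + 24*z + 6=140*b^3 - 58*b^2 - 14*b + z^2*(12 - 60*b) + z*(50*b^2 - 90*b + 16) + 4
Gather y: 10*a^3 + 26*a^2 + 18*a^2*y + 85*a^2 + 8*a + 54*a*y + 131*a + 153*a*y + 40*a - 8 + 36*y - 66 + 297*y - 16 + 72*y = 10*a^3 + 111*a^2 + 179*a + y*(18*a^2 + 207*a + 405) - 90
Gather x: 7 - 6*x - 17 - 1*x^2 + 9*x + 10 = -x^2 + 3*x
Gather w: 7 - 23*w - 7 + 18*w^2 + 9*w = 18*w^2 - 14*w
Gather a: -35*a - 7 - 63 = -35*a - 70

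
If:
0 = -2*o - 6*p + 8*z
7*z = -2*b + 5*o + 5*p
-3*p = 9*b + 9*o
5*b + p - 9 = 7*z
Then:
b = 48/113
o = 15/113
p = -189/113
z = -138/113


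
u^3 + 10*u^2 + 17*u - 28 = (u - 1)*(u + 4)*(u + 7)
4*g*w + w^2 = w*(4*g + w)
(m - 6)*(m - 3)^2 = m^3 - 12*m^2 + 45*m - 54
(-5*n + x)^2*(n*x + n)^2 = 25*n^4*x^2 + 50*n^4*x + 25*n^4 - 10*n^3*x^3 - 20*n^3*x^2 - 10*n^3*x + n^2*x^4 + 2*n^2*x^3 + n^2*x^2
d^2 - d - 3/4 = (d - 3/2)*(d + 1/2)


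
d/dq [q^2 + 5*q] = 2*q + 5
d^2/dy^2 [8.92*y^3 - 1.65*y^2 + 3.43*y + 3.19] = 53.52*y - 3.3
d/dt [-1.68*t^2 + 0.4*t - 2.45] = 0.4 - 3.36*t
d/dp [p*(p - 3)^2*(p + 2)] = 4*p^3 - 12*p^2 - 6*p + 18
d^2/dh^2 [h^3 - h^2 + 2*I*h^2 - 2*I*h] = 6*h - 2 + 4*I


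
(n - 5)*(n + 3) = n^2 - 2*n - 15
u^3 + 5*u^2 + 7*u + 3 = (u + 1)^2*(u + 3)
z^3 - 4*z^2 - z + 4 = (z - 4)*(z - 1)*(z + 1)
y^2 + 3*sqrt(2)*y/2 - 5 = (y - sqrt(2))*(y + 5*sqrt(2)/2)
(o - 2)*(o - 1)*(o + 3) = o^3 - 7*o + 6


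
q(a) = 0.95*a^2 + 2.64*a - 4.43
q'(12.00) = 25.44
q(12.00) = 164.05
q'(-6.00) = -8.76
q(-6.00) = 13.93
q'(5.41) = 12.92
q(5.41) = 37.66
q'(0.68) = 3.93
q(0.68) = -2.20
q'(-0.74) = 1.23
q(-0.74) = -5.86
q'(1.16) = 4.84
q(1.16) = -0.09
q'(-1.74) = -0.67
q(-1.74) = -6.15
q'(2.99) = 8.32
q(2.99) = 11.96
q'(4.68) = 11.53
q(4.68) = 28.73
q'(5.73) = 13.53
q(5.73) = 41.89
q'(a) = 1.9*a + 2.64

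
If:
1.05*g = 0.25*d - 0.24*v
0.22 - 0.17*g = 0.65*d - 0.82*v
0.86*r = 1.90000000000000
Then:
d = 1.24386206896552*v + 0.318620689655172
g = 0.0675862068965517*v + 0.0758620689655172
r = 2.21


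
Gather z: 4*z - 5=4*z - 5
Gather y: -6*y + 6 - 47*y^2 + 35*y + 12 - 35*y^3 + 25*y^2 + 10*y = -35*y^3 - 22*y^2 + 39*y + 18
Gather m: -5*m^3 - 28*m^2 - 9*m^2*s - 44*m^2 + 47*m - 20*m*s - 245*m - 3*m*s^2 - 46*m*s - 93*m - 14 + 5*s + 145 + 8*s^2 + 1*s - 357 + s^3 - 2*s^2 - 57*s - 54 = -5*m^3 + m^2*(-9*s - 72) + m*(-3*s^2 - 66*s - 291) + s^3 + 6*s^2 - 51*s - 280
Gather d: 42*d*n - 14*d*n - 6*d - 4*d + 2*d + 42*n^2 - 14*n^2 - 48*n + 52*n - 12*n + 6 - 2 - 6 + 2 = d*(28*n - 8) + 28*n^2 - 8*n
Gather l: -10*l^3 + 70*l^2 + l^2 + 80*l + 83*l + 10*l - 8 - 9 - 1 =-10*l^3 + 71*l^2 + 173*l - 18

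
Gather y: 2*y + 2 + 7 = 2*y + 9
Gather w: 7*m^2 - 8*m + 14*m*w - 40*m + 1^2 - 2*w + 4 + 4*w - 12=7*m^2 - 48*m + w*(14*m + 2) - 7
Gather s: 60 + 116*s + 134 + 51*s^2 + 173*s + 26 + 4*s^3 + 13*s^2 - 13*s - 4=4*s^3 + 64*s^2 + 276*s + 216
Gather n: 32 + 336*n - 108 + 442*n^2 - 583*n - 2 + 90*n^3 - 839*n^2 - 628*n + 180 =90*n^3 - 397*n^2 - 875*n + 102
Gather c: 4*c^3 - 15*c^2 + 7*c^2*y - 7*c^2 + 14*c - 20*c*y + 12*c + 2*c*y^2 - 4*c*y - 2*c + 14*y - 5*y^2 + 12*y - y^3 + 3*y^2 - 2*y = 4*c^3 + c^2*(7*y - 22) + c*(2*y^2 - 24*y + 24) - y^3 - 2*y^2 + 24*y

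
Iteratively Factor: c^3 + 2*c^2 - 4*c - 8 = (c - 2)*(c^2 + 4*c + 4) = (c - 2)*(c + 2)*(c + 2)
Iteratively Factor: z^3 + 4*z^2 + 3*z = (z)*(z^2 + 4*z + 3) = z*(z + 3)*(z + 1)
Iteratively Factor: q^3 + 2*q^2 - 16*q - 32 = (q - 4)*(q^2 + 6*q + 8) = (q - 4)*(q + 2)*(q + 4)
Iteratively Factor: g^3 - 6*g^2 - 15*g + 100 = (g + 4)*(g^2 - 10*g + 25) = (g - 5)*(g + 4)*(g - 5)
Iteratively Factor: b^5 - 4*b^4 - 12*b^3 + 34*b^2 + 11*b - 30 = (b + 1)*(b^4 - 5*b^3 - 7*b^2 + 41*b - 30) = (b - 2)*(b + 1)*(b^3 - 3*b^2 - 13*b + 15) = (b - 5)*(b - 2)*(b + 1)*(b^2 + 2*b - 3) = (b - 5)*(b - 2)*(b + 1)*(b + 3)*(b - 1)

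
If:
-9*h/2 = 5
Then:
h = -10/9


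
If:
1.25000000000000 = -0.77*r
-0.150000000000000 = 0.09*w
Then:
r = -1.62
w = -1.67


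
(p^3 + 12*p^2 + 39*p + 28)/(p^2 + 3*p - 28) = (p^2 + 5*p + 4)/(p - 4)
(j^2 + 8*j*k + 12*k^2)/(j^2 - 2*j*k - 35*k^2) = (j^2 + 8*j*k + 12*k^2)/(j^2 - 2*j*k - 35*k^2)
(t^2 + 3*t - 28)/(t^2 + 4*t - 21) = (t - 4)/(t - 3)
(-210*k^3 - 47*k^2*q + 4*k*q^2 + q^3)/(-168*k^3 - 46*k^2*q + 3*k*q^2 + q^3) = (5*k + q)/(4*k + q)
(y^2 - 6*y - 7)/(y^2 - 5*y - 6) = (y - 7)/(y - 6)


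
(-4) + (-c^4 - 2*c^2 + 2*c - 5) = -c^4 - 2*c^2 + 2*c - 9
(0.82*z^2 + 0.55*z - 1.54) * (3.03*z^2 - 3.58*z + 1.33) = 2.4846*z^4 - 1.2691*z^3 - 5.5446*z^2 + 6.2447*z - 2.0482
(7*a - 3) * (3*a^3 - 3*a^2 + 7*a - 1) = 21*a^4 - 30*a^3 + 58*a^2 - 28*a + 3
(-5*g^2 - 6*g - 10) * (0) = 0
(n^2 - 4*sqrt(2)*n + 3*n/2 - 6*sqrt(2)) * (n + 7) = n^3 - 4*sqrt(2)*n^2 + 17*n^2/2 - 34*sqrt(2)*n + 21*n/2 - 42*sqrt(2)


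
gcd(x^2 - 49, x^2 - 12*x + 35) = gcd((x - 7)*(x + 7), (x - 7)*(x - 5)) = x - 7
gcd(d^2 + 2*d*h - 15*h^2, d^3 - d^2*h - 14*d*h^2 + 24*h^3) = d - 3*h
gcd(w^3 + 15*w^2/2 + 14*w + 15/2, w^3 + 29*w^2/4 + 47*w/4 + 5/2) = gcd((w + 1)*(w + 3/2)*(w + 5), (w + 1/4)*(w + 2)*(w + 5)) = w + 5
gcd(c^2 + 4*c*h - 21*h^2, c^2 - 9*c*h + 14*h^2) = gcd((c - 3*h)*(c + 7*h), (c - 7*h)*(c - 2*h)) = 1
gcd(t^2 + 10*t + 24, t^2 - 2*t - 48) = t + 6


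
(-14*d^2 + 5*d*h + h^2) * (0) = 0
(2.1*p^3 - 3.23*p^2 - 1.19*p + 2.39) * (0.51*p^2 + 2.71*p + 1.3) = 1.071*p^5 + 4.0437*p^4 - 6.6302*p^3 - 6.205*p^2 + 4.9299*p + 3.107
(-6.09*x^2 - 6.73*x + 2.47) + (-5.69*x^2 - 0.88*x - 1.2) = -11.78*x^2 - 7.61*x + 1.27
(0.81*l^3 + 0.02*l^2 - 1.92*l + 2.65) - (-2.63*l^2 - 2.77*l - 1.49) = 0.81*l^3 + 2.65*l^2 + 0.85*l + 4.14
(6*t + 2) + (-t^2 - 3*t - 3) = -t^2 + 3*t - 1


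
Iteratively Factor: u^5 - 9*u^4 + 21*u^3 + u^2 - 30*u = (u - 2)*(u^4 - 7*u^3 + 7*u^2 + 15*u) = (u - 5)*(u - 2)*(u^3 - 2*u^2 - 3*u) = (u - 5)*(u - 2)*(u + 1)*(u^2 - 3*u) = u*(u - 5)*(u - 2)*(u + 1)*(u - 3)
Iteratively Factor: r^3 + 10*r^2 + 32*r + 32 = (r + 2)*(r^2 + 8*r + 16) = (r + 2)*(r + 4)*(r + 4)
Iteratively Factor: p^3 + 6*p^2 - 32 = (p + 4)*(p^2 + 2*p - 8) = (p - 2)*(p + 4)*(p + 4)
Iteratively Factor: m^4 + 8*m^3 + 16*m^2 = (m + 4)*(m^3 + 4*m^2) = m*(m + 4)*(m^2 + 4*m) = m*(m + 4)^2*(m)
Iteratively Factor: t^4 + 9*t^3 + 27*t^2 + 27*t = (t)*(t^3 + 9*t^2 + 27*t + 27) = t*(t + 3)*(t^2 + 6*t + 9) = t*(t + 3)^2*(t + 3)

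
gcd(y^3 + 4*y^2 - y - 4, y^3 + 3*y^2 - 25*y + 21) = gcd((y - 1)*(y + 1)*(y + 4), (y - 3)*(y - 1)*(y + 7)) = y - 1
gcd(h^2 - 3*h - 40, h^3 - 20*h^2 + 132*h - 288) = h - 8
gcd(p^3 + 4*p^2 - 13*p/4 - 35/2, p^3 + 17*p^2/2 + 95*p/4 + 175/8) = p^2 + 6*p + 35/4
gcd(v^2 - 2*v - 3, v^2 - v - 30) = 1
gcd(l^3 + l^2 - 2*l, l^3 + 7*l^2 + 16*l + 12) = l + 2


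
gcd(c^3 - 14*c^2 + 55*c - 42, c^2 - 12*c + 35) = c - 7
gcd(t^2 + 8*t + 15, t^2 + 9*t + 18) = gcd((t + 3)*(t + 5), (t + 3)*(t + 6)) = t + 3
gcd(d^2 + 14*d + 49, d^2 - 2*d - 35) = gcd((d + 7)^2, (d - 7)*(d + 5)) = 1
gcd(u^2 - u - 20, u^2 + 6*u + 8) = u + 4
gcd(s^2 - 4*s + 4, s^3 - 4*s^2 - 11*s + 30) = s - 2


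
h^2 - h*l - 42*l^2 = (h - 7*l)*(h + 6*l)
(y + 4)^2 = y^2 + 8*y + 16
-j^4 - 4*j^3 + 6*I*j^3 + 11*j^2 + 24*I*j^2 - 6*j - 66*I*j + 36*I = (j + 6)*(j - 6*I)*(-I*j + I)^2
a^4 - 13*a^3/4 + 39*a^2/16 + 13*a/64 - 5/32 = (a - 2)*(a - 5/4)*(a - 1/4)*(a + 1/4)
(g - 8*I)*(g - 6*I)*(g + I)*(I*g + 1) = I*g^4 + 14*g^3 - 47*I*g^2 + 14*g - 48*I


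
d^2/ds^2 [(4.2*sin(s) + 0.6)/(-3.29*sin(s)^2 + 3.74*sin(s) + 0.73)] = (-45.4612199999999*sin(s)^5 - 77.65716*sin(s)^4 + 52.54788*sin(s)^3 + 36.2769600000001*sin(s)^2 + 15.62622*sin(s) - 3.26651999999996)/(-3.29*sin(s)^2 + 3.74*sin(s) + 0.73)^3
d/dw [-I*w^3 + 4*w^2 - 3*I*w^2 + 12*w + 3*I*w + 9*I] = -3*I*w^2 + w*(8 - 6*I) + 12 + 3*I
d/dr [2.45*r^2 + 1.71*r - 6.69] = 4.9*r + 1.71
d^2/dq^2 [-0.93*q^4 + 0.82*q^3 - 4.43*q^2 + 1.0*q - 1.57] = -11.16*q^2 + 4.92*q - 8.86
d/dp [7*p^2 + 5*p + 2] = 14*p + 5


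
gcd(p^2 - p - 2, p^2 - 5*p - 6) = p + 1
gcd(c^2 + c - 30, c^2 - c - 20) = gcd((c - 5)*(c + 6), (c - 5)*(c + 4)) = c - 5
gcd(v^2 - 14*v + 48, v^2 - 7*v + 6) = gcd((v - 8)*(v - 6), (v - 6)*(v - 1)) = v - 6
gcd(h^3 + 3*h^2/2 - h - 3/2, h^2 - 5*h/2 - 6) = h + 3/2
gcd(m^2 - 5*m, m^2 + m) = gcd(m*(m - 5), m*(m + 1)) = m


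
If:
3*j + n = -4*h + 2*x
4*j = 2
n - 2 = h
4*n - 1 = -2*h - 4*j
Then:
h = -3/2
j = 1/2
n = 1/2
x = -2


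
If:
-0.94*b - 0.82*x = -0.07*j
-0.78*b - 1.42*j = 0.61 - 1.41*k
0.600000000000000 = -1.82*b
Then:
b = -0.33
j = 11.7142857142857*x - 4.42700156985871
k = 11.7973657548126*x - 4.20814545130655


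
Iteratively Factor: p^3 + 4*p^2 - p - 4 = (p + 4)*(p^2 - 1) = (p + 1)*(p + 4)*(p - 1)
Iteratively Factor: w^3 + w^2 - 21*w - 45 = (w + 3)*(w^2 - 2*w - 15) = (w - 5)*(w + 3)*(w + 3)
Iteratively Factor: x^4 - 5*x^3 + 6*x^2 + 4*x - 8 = (x + 1)*(x^3 - 6*x^2 + 12*x - 8) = (x - 2)*(x + 1)*(x^2 - 4*x + 4) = (x - 2)^2*(x + 1)*(x - 2)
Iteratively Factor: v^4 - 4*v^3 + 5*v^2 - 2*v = (v)*(v^3 - 4*v^2 + 5*v - 2) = v*(v - 2)*(v^2 - 2*v + 1) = v*(v - 2)*(v - 1)*(v - 1)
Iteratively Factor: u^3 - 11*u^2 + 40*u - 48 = (u - 4)*(u^2 - 7*u + 12) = (u - 4)^2*(u - 3)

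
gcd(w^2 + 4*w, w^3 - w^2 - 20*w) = w^2 + 4*w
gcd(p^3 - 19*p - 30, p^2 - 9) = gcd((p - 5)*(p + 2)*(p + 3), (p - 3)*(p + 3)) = p + 3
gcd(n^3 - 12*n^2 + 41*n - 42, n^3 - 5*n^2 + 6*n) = n^2 - 5*n + 6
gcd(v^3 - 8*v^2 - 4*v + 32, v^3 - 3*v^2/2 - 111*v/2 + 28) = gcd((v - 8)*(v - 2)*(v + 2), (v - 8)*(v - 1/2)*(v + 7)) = v - 8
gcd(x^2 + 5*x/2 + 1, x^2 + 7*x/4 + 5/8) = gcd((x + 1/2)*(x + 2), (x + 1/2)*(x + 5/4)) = x + 1/2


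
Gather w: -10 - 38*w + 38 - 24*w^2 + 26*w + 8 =-24*w^2 - 12*w + 36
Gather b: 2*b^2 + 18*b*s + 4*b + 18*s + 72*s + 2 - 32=2*b^2 + b*(18*s + 4) + 90*s - 30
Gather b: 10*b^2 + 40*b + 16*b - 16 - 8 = 10*b^2 + 56*b - 24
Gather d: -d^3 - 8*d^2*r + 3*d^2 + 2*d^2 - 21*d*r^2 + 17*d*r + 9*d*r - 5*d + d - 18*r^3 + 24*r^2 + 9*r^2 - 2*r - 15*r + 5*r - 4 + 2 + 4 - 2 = -d^3 + d^2*(5 - 8*r) + d*(-21*r^2 + 26*r - 4) - 18*r^3 + 33*r^2 - 12*r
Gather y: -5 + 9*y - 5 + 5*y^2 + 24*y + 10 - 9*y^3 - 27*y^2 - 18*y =-9*y^3 - 22*y^2 + 15*y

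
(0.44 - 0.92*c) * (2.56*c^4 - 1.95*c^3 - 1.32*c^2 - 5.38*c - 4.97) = -2.3552*c^5 + 2.9204*c^4 + 0.3564*c^3 + 4.3688*c^2 + 2.2052*c - 2.1868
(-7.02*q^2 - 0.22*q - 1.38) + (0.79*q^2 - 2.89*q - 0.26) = -6.23*q^2 - 3.11*q - 1.64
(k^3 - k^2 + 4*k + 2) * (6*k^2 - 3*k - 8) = 6*k^5 - 9*k^4 + 19*k^3 + 8*k^2 - 38*k - 16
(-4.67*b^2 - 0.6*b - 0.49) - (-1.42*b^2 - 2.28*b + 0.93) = -3.25*b^2 + 1.68*b - 1.42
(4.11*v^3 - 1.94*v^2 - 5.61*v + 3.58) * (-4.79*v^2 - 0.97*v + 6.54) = -19.6869*v^5 + 5.3059*v^4 + 55.6331*v^3 - 24.3941*v^2 - 40.162*v + 23.4132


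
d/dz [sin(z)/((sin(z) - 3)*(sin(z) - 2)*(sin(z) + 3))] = 2*(-sin(z)^3 + sin(z)^2 + 9)*cos(z)/((sin(z) - 3)^2*(sin(z) - 2)^2*(sin(z) + 3)^2)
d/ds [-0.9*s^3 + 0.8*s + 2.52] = 0.8 - 2.7*s^2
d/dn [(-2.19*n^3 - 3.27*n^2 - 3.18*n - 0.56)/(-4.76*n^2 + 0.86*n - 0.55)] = (10.4244*n^4 - 3.7668*n^3 - 14.3355*n^2 - 1.7342*n + 2.2306)/(22.6576*n^4 - 8.1872*n^3 + 5.9756*n^2 - 0.946*n + 0.3025)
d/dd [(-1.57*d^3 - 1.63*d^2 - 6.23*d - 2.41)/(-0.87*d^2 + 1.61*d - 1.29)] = (1.3659*d^4 - 5.0554*d^3 - 1.9685*d^2 + 0.0119999999999996*d + 11.9168)/(0.7569*d^4 - 2.8014*d^3 + 4.8367*d^2 - 4.1538*d + 1.6641)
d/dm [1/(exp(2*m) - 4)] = -2*exp(2*m)/(exp(2*m) - 4)^2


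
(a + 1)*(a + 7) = a^2 + 8*a + 7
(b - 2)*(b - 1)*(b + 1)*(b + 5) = b^4 + 3*b^3 - 11*b^2 - 3*b + 10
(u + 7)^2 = u^2 + 14*u + 49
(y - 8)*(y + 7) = y^2 - y - 56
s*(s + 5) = s^2 + 5*s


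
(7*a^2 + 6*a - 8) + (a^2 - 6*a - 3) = 8*a^2 - 11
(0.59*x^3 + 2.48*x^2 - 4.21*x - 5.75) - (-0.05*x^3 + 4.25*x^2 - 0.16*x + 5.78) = 0.64*x^3 - 1.77*x^2 - 4.05*x - 11.53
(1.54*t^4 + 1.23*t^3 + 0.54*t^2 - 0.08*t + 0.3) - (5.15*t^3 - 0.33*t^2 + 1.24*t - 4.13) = 1.54*t^4 - 3.92*t^3 + 0.87*t^2 - 1.32*t + 4.43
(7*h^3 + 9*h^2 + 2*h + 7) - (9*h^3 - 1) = -2*h^3 + 9*h^2 + 2*h + 8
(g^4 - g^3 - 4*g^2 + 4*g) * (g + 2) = g^5 + g^4 - 6*g^3 - 4*g^2 + 8*g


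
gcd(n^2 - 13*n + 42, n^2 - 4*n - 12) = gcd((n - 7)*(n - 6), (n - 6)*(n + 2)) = n - 6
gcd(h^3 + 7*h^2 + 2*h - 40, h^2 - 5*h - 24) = 1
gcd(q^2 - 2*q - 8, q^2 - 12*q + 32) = q - 4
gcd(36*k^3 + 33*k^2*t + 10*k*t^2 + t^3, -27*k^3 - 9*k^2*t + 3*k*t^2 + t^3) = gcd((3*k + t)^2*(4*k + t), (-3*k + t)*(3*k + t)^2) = 9*k^2 + 6*k*t + t^2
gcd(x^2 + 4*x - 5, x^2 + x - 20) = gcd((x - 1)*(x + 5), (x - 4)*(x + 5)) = x + 5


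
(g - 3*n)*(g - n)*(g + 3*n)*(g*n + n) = g^4*n - g^3*n^2 + g^3*n - 9*g^2*n^3 - g^2*n^2 + 9*g*n^4 - 9*g*n^3 + 9*n^4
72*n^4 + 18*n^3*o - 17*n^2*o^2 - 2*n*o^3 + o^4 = (-4*n + o)*(-3*n + o)*(2*n + o)*(3*n + o)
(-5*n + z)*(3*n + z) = -15*n^2 - 2*n*z + z^2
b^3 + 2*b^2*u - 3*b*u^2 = b*(b - u)*(b + 3*u)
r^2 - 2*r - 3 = (r - 3)*(r + 1)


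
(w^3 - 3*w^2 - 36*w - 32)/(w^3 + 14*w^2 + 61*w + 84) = (w^2 - 7*w - 8)/(w^2 + 10*w + 21)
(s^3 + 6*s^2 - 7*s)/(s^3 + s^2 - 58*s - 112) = s*(s - 1)/(s^2 - 6*s - 16)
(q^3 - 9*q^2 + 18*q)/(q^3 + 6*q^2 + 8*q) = (q^2 - 9*q + 18)/(q^2 + 6*q + 8)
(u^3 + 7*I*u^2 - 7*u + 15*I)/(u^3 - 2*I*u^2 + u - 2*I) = (u^2 + 8*I*u - 15)/(u^2 - I*u + 2)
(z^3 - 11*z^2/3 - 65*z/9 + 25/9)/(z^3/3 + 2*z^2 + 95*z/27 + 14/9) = 3*(9*z^3 - 33*z^2 - 65*z + 25)/(9*z^3 + 54*z^2 + 95*z + 42)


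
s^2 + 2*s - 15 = (s - 3)*(s + 5)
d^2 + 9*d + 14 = (d + 2)*(d + 7)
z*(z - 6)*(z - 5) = z^3 - 11*z^2 + 30*z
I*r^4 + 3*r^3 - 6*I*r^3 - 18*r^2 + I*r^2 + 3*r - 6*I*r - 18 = (r - 6)*(r - 3*I)*(r + I)*(I*r + 1)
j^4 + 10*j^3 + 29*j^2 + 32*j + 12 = (j + 1)^2*(j + 2)*(j + 6)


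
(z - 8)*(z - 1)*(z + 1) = z^3 - 8*z^2 - z + 8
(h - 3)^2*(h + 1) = h^3 - 5*h^2 + 3*h + 9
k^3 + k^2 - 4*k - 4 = (k - 2)*(k + 1)*(k + 2)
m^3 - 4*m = m*(m - 2)*(m + 2)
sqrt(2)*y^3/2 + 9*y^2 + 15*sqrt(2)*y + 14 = (y + sqrt(2))*(y + 7*sqrt(2))*(sqrt(2)*y/2 + 1)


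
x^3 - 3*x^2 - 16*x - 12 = (x - 6)*(x + 1)*(x + 2)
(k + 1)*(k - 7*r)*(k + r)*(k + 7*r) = k^4 + k^3*r + k^3 - 49*k^2*r^2 + k^2*r - 49*k*r^3 - 49*k*r^2 - 49*r^3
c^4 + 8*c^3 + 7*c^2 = c^2*(c + 1)*(c + 7)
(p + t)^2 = p^2 + 2*p*t + t^2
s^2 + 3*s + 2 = (s + 1)*(s + 2)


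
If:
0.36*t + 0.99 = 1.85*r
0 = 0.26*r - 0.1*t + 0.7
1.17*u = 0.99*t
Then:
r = 3.84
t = 16.98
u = 14.37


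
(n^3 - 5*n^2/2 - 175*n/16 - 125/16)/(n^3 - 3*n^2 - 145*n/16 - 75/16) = (4*n + 5)/(4*n + 3)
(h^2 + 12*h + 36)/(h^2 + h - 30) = (h + 6)/(h - 5)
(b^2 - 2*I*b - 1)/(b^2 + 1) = (b - I)/(b + I)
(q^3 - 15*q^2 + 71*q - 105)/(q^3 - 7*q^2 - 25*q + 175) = (q - 3)/(q + 5)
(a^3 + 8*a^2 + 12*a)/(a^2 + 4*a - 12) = a*(a + 2)/(a - 2)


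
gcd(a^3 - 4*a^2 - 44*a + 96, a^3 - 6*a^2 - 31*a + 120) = a - 8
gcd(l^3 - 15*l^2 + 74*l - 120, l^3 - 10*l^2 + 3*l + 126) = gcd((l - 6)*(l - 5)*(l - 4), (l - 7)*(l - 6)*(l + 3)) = l - 6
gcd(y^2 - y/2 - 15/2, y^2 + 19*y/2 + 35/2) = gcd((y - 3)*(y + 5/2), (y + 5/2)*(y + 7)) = y + 5/2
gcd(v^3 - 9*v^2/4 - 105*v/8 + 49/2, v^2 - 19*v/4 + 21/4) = v - 7/4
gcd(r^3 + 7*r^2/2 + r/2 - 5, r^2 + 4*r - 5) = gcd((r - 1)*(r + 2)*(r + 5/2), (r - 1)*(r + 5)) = r - 1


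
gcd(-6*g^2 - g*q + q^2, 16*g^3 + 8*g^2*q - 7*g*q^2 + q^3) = 1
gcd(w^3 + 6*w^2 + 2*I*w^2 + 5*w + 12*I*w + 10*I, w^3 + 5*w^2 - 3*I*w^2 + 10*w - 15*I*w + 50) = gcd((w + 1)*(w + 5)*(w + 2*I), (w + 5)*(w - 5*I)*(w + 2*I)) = w^2 + w*(5 + 2*I) + 10*I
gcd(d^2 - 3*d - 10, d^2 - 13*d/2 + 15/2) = d - 5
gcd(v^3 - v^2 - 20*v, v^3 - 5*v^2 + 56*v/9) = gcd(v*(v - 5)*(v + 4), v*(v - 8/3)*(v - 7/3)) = v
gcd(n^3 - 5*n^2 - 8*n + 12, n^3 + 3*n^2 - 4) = n^2 + n - 2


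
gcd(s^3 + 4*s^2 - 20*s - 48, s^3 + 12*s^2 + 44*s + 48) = s^2 + 8*s + 12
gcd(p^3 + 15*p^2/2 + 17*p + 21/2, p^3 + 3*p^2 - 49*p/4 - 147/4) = p^2 + 13*p/2 + 21/2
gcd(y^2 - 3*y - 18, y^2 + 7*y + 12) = y + 3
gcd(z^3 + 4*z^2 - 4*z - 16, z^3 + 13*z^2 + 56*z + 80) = z + 4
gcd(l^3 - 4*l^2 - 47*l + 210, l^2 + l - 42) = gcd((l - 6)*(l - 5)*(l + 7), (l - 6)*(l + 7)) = l^2 + l - 42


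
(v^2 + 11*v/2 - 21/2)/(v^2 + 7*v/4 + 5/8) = 4*(2*v^2 + 11*v - 21)/(8*v^2 + 14*v + 5)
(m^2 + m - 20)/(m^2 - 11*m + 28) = (m + 5)/(m - 7)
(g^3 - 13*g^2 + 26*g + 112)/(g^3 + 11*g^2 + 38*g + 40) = (g^2 - 15*g + 56)/(g^2 + 9*g + 20)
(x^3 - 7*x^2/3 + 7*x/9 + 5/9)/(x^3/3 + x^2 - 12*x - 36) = (9*x^3 - 21*x^2 + 7*x + 5)/(3*(x^3 + 3*x^2 - 36*x - 108))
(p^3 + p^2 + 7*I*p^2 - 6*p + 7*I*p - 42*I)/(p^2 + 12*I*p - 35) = (p^2 + p - 6)/(p + 5*I)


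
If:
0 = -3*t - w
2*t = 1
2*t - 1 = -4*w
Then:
No Solution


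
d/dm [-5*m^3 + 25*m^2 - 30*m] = -15*m^2 + 50*m - 30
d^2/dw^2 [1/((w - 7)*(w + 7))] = 2*(3*w^2 + 49)/(w^6 - 147*w^4 + 7203*w^2 - 117649)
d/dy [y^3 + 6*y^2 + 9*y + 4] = 3*y^2 + 12*y + 9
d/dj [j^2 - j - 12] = 2*j - 1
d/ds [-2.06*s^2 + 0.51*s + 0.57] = 0.51 - 4.12*s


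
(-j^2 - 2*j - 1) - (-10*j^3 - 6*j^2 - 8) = 10*j^3 + 5*j^2 - 2*j + 7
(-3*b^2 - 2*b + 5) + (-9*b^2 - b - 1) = -12*b^2 - 3*b + 4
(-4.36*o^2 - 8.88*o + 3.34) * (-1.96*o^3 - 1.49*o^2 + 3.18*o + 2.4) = 8.5456*o^5 + 23.9012*o^4 - 7.18*o^3 - 43.679*o^2 - 10.6908*o + 8.016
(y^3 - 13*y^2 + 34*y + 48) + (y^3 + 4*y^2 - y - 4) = 2*y^3 - 9*y^2 + 33*y + 44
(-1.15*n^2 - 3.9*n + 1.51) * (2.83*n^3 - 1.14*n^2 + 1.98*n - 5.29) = -3.2545*n^5 - 9.726*n^4 + 6.4423*n^3 - 3.3599*n^2 + 23.6208*n - 7.9879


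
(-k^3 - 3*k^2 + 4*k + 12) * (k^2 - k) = -k^5 - 2*k^4 + 7*k^3 + 8*k^2 - 12*k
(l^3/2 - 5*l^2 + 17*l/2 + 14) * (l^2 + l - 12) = l^5/2 - 9*l^4/2 - 5*l^3/2 + 165*l^2/2 - 88*l - 168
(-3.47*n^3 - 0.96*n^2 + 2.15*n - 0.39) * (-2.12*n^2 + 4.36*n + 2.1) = 7.3564*n^5 - 13.094*n^4 - 16.0306*n^3 + 8.1848*n^2 + 2.8146*n - 0.819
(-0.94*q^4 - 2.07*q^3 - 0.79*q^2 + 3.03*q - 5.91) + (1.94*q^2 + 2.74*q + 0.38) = -0.94*q^4 - 2.07*q^3 + 1.15*q^2 + 5.77*q - 5.53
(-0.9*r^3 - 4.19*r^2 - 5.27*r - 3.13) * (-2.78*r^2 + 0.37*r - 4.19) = 2.502*r^5 + 11.3152*r^4 + 16.8713*r^3 + 24.3076*r^2 + 20.9232*r + 13.1147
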